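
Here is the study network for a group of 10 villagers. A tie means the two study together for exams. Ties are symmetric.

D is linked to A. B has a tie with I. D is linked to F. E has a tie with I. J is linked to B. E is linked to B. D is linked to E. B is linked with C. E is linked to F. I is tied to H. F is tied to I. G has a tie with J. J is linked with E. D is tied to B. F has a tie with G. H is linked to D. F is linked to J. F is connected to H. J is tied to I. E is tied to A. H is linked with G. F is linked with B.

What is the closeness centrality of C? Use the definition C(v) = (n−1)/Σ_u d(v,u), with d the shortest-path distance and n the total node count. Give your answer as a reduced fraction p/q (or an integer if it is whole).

Distances from C: A:3, B:1, D:2, E:2, F:2, G:3, H:3, I:2, J:2. Sum = 20.
n = 10, so closeness = 9/20.

9/20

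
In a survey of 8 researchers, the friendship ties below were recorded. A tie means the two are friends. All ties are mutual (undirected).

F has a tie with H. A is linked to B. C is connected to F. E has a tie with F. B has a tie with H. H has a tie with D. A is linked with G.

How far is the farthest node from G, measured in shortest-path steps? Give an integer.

5

Distances from G: A:1, B:2, C:5, D:4, E:5, F:4, H:3.
The largest is 5 (to C and E), so the eccentricity of G is 5.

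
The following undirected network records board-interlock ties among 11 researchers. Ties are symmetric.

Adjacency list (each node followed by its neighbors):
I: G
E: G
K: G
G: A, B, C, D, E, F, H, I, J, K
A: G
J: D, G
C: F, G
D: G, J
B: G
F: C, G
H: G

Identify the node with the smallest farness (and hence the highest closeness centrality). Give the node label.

G

Farness (sum of distances to all others) for each node — A:19, B:19, C:18, D:18, E:19, F:18, G:10, H:19, I:19, J:18, K:19.
The smallest farness is 10, for G, so G has the highest closeness.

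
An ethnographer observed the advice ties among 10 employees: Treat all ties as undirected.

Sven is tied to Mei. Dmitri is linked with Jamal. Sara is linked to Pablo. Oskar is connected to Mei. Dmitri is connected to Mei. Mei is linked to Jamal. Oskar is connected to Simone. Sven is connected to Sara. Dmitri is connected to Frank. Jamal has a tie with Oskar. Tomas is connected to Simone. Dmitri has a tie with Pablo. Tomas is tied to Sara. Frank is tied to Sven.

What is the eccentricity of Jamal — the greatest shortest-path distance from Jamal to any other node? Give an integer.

Distances from Jamal: Dmitri:1, Frank:2, Mei:1, Oskar:1, Pablo:2, Sara:3, Simone:2, Sven:2, Tomas:3.
The largest is 3 (to Sara and Tomas), so the eccentricity of Jamal is 3.

3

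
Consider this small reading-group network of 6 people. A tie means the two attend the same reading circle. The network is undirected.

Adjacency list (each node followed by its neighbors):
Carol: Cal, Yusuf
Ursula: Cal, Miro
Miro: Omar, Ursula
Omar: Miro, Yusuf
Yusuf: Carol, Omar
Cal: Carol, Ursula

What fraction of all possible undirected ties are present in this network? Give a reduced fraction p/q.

2/5

There are 6 edges and 6 nodes, so the maximum possible is C(6,2) = 15.
Density = 6/15 = 2/5.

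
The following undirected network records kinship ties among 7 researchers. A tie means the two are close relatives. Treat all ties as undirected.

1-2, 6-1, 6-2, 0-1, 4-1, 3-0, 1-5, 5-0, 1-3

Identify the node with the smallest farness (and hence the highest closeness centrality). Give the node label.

Farness (sum of distances to all others) for each node — 0:9, 1:6, 2:10, 3:10, 4:11, 5:10, 6:10.
The smallest farness is 6, for 1, so 1 has the highest closeness.

1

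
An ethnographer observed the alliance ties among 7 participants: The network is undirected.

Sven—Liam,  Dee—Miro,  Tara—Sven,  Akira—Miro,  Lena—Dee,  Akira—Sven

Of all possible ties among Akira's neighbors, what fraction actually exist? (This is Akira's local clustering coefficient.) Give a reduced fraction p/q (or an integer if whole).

Akira's neighbors: Miro and Sven (k = 2).
Possible neighbor pairs: C(2,2) = 1. Edges among them: none → e = 0.
Clustering(Akira) = 0/1.

0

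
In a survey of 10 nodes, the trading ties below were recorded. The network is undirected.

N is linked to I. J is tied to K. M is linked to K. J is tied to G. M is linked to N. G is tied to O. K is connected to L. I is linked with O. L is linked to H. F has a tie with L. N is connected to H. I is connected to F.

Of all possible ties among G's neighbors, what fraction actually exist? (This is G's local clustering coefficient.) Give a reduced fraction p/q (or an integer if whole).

G's neighbors: J and O (k = 2).
Possible neighbor pairs: C(2,2) = 1. Edges among them: none → e = 0.
Clustering(G) = 0/1.

0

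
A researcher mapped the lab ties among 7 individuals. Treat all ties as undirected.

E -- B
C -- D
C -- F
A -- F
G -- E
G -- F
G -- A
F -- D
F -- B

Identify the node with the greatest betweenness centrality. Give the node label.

Unnormalized betweenness of each node: A:0, B:3/2, C:0, D:0, E:1/2, F:19/2, G:5/2.
F has the largest value, 19/2, making it the main broker — the node through which the most shortest paths run.

F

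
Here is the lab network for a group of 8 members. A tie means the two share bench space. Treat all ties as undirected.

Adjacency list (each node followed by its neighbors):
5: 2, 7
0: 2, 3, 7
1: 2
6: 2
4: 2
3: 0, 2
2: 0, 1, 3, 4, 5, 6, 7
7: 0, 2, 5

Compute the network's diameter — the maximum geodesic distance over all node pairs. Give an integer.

2

Eccentricity of each node (its greatest distance to any other): 0:2, 1:2, 2:1, 3:2, 4:2, 5:2, 6:2, 7:2.
The maximum eccentricity is 2, realized for instance by the pair 6–5 via 6 – 2 – 5. So the diameter is 2.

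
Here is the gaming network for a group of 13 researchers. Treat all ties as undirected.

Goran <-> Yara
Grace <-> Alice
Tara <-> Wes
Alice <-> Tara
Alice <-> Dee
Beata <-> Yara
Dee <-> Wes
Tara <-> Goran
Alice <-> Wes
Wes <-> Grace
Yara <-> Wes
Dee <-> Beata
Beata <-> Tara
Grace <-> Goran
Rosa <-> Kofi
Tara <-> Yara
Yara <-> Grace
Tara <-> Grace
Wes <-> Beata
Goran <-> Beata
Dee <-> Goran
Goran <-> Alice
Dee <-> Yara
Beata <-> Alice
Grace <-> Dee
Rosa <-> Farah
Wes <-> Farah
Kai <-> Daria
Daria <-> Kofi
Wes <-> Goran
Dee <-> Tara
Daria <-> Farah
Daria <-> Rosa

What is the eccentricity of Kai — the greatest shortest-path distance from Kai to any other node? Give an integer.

4

Distances from Kai: Alice:4, Beata:4, Daria:1, Dee:4, Farah:2, Goran:4, Grace:4, Kofi:2, Rosa:2, Tara:4, Wes:3, Yara:4.
The largest is 4 (to Dee, Beata, Yara, Tara, Alice, Grace, and Goran), so the eccentricity of Kai is 4.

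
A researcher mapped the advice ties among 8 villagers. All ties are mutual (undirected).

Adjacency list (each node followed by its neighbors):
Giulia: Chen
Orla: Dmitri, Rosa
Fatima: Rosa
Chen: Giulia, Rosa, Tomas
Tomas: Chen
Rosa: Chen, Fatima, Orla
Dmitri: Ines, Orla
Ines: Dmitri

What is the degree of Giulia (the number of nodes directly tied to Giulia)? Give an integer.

1

Giulia is directly tied to Chen. That is 1 neighbor, so the degree of Giulia is 1.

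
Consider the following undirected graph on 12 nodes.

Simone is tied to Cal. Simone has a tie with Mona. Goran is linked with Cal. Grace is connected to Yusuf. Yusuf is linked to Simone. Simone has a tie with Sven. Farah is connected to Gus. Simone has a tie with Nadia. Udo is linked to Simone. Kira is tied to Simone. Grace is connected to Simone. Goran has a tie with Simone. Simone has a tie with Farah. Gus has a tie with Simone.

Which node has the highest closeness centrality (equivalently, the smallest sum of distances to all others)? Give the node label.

Simone

Farness (sum of distances to all others) for each node — Cal:20, Farah:20, Goran:20, Grace:20, Gus:20, Kira:21, Mona:21, Nadia:21, Simone:11, Sven:21, Udo:21, Yusuf:20.
The smallest farness is 11, for Simone, so Simone has the highest closeness.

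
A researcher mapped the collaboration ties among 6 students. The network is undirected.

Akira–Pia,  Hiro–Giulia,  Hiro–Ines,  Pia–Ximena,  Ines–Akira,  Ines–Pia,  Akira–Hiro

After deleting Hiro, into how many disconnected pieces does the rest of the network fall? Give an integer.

Without Hiro, the remaining ties split the others into: {Akira, Ines, Pia, Ximena}; {Giulia}.
That's 2 separate components.

2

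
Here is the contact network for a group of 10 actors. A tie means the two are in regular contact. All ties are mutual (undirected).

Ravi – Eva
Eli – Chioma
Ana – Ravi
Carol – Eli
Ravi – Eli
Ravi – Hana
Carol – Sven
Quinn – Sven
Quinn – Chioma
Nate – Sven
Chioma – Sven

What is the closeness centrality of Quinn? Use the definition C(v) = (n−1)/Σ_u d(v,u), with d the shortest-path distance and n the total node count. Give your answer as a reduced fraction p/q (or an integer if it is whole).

Distances from Quinn: Ana:4, Carol:2, Chioma:1, Eli:2, Eva:4, Hana:4, Nate:2, Ravi:3, Sven:1. Sum = 23.
n = 10, so closeness = 9/23.

9/23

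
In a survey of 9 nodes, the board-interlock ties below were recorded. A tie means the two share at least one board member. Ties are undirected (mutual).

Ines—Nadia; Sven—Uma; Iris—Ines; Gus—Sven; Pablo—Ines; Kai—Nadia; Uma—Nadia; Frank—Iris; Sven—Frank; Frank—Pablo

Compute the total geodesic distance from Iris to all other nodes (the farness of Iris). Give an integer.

Distances from Iris: Frank:1, Gus:3, Ines:1, Kai:3, Nadia:2, Pablo:2, Sven:2, Uma:3.
Sum = 1 + 3 + 1 + 3 + 2 + 2 + 2 + 3 = 17.

17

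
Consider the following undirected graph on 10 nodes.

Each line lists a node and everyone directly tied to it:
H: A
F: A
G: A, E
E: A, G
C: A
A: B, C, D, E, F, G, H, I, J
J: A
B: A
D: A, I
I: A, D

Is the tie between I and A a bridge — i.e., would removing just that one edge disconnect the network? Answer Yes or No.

No

Even without that edge, I still reaches A via I – D – A, so the network stays connected. Not a bridge.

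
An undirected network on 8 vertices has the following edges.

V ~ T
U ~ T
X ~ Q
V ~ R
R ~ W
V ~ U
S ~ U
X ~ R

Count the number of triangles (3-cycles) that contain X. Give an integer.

X's neighbors are Q and R, but none of them are tied to each other, so no triangle contains X.

0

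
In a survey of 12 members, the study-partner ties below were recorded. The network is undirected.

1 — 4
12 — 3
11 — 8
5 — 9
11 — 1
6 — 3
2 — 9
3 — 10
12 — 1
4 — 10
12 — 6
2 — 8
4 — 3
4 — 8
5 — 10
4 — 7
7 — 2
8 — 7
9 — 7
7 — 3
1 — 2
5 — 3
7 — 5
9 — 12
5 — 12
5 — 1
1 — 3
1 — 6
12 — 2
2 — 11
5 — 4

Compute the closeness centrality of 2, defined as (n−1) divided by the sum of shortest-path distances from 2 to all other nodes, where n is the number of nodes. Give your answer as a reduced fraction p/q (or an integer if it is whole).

11/17

Distances from 2: 1:1, 3:2, 4:2, 5:2, 6:2, 7:1, 8:1, 9:1, 10:3, 11:1, 12:1. Sum = 17.
n = 12, so closeness = 11/17.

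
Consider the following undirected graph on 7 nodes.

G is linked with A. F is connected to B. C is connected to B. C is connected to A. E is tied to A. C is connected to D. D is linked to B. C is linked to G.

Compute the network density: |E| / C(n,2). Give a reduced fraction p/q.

8/21

There are 8 edges and 7 nodes, so the maximum possible is C(7,2) = 21.
Density = 8/21.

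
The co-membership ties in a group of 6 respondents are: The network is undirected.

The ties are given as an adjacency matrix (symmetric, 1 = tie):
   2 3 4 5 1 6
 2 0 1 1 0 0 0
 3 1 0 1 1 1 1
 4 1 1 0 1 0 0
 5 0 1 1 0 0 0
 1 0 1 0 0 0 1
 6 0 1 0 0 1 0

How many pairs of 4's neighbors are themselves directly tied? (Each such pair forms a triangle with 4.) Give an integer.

4's neighbors: 2, 3, and 5.
Neighbor pairs that are themselves tied: 4–2–3; 4–3–5. Each forms one triangle with 4, for 2 in total.

2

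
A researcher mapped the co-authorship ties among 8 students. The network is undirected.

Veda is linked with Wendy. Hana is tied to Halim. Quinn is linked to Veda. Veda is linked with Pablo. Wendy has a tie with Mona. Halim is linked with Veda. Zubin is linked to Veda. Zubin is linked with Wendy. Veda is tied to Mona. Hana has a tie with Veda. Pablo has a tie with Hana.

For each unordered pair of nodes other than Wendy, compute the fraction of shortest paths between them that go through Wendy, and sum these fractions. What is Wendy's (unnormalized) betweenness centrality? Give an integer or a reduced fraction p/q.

1/2

Pairs whose geodesics pass through Wendy — Zubin–Mona: 1/2.
All other pairs contribute 0.
Summing the contributions gives betweenness(Wendy) = 1/2.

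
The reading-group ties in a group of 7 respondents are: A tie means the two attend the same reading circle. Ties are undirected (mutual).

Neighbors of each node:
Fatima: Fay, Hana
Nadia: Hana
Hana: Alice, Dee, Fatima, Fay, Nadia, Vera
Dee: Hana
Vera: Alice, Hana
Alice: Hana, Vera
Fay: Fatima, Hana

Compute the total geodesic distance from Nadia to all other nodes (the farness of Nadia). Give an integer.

Distances from Nadia: Alice:2, Dee:2, Fatima:2, Fay:2, Hana:1, Vera:2.
Sum = 2 + 2 + 2 + 2 + 1 + 2 = 11.

11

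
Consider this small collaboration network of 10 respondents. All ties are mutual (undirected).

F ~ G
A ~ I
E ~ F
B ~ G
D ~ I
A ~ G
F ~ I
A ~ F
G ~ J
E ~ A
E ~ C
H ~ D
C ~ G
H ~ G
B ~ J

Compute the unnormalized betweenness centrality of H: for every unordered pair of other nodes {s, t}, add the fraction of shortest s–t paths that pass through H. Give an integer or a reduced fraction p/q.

4

Pairs whose geodesics pass through H — D–G: 1; D–J: 1; D–C: 1; D–B: 1.
All other pairs contribute 0.
Summing the contributions gives betweenness(H) = 4.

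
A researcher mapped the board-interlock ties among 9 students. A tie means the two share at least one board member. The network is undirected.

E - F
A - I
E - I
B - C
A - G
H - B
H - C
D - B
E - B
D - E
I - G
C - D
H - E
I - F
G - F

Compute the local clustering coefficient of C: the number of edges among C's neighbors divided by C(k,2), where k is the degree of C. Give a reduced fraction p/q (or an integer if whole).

C's neighbors: B, D, and H (k = 3).
Possible neighbor pairs: C(3,2) = 3. Edges among them: B–D, B–H → e = 2.
Clustering(C) = 2/3.

2/3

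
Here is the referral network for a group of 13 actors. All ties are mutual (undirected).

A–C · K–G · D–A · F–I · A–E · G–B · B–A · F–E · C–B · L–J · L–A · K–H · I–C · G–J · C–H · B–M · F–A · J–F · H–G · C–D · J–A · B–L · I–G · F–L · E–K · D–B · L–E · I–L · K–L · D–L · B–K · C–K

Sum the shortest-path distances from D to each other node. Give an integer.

20

Distances from D: A:1, B:1, C:1, E:2, F:2, G:2, H:2, I:2, J:2, K:2, L:1, M:2.
Sum = 1 + 1 + 1 + 2 + 2 + 2 + 2 + 2 + 2 + 2 + 1 + 2 = 20.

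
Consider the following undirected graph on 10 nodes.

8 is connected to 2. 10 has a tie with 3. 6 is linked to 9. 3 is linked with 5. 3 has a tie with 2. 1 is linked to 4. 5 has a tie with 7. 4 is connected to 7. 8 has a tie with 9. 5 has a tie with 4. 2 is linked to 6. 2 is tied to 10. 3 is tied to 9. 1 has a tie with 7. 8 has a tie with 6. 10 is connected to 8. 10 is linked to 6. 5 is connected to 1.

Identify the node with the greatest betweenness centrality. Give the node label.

3

Unnormalized betweenness of each node: 1:0, 2:10/3, 3:62/3, 4:0, 5:18, 6:2/3, 7:0, 8:2/3, 9:10/3, 10:10/3.
3 has the largest value, 62/3, making it the main broker — the node through which the most shortest paths run.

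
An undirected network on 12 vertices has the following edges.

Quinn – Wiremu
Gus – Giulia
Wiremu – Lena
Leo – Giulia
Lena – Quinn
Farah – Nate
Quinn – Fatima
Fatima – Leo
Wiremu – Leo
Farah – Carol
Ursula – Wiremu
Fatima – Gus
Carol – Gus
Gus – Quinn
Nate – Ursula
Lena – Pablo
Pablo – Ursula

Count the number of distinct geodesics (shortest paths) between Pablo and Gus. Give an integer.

The shortest distance is 3, and the only length-3 path is Pablo–Lena–Quinn–Gus. So there is exactly 1 shortest path.

1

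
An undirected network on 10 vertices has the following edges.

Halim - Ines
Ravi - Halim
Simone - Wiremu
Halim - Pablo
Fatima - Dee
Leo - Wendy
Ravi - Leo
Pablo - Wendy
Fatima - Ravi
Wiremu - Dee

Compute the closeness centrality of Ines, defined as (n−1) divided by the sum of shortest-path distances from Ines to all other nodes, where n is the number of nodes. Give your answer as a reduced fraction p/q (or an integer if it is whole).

Distances from Ines: Dee:4, Fatima:3, Halim:1, Leo:3, Pablo:2, Ravi:2, Simone:6, Wendy:3, Wiremu:5. Sum = 29.
n = 10, so closeness = 9/29.

9/29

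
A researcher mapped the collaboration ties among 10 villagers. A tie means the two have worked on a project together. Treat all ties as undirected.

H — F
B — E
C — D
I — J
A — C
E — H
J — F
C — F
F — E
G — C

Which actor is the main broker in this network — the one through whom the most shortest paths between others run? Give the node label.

Unnormalized betweenness of each node: A:0, B:0, C:21, D:0, E:8, F:26, G:0, H:0, I:0, J:8.
F has the largest value, 26, making it the main broker — the node through which the most shortest paths run.

F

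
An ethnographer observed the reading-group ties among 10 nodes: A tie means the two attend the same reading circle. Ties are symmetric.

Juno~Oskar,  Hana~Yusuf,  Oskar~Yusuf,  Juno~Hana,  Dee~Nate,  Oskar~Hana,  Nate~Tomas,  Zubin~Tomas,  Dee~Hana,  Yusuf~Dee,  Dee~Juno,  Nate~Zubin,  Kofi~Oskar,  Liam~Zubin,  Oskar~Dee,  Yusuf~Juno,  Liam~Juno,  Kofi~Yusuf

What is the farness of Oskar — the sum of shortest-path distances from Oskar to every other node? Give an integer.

15

Distances from Oskar: Dee:1, Hana:1, Juno:1, Kofi:1, Liam:2, Nate:2, Tomas:3, Yusuf:1, Zubin:3.
Sum = 1 + 1 + 1 + 1 + 2 + 2 + 3 + 1 + 3 = 15.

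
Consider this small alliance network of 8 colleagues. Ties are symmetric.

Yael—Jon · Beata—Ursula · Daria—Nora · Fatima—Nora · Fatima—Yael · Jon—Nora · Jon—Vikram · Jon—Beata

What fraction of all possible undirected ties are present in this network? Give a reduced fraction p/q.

There are 8 edges and 8 nodes, so the maximum possible is C(8,2) = 28.
Density = 8/28 = 2/7.

2/7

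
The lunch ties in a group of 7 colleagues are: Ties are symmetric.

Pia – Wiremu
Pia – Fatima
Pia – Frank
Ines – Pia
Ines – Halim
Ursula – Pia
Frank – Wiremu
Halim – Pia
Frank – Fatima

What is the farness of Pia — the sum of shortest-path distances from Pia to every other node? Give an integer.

6

Distances from Pia: Fatima:1, Frank:1, Halim:1, Ines:1, Ursula:1, Wiremu:1.
Sum = 1 + 1 + 1 + 1 + 1 + 1 = 6.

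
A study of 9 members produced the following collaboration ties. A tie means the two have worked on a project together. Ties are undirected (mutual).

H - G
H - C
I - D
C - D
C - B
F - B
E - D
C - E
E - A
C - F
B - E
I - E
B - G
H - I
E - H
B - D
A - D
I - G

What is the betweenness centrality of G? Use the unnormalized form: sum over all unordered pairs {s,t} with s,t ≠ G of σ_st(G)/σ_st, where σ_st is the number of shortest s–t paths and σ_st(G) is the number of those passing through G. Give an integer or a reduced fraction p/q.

5/6

Pairs whose geodesics pass through G — F–I: 1/6; B–I: 1/3; B–H: 1/3.
All other pairs contribute 0.
Summing the contributions gives betweenness(G) = 5/6.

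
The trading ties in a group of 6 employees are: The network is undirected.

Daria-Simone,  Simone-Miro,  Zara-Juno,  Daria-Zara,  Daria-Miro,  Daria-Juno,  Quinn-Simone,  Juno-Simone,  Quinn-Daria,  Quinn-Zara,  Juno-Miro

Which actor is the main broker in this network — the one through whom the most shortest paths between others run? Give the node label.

Daria

Unnormalized betweenness of each node: Daria:5/3, Juno:5/6, Miro:0, Quinn:1/3, Simone:5/6, Zara:1/3.
Daria has the largest value, 5/3, making it the main broker — the node through which the most shortest paths run.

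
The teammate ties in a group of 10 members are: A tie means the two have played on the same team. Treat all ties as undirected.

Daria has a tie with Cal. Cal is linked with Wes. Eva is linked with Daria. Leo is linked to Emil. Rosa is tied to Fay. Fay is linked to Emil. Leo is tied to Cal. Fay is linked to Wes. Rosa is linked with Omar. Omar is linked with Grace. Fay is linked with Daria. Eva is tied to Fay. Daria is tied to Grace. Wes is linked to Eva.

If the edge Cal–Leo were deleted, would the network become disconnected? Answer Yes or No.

No

Even without that edge, Cal still reaches Leo via Cal – Wes – Fay – Emil – Leo, so the network stays connected. Not a bridge.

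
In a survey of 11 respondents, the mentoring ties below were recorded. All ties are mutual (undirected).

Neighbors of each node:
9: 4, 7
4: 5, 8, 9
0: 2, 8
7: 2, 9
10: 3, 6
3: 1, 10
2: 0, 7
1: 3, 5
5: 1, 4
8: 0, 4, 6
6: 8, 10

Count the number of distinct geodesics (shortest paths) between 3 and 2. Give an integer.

1

The shortest distance is 5, and the only length-5 path is 3–10–6–8–0–2. So there is exactly 1 shortest path.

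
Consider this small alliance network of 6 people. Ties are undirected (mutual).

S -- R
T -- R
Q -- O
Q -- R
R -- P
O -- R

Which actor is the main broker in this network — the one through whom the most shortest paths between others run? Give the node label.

Unnormalized betweenness of each node: O:0, P:0, Q:0, R:9, S:0, T:0.
R has the largest value, 9, making it the main broker — the node through which the most shortest paths run.

R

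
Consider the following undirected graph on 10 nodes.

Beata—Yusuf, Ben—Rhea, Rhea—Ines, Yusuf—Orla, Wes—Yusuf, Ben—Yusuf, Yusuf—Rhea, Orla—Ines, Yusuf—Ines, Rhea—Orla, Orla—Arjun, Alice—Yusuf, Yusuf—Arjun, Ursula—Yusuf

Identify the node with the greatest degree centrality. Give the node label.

Yusuf

Degrees — Alice:1, Arjun:2, Beata:1, Ben:2, Ines:3, Orla:4, Rhea:4, Ursula:1, Wes:1, Yusuf:9.
The maximum is 9, attained only by Yusuf.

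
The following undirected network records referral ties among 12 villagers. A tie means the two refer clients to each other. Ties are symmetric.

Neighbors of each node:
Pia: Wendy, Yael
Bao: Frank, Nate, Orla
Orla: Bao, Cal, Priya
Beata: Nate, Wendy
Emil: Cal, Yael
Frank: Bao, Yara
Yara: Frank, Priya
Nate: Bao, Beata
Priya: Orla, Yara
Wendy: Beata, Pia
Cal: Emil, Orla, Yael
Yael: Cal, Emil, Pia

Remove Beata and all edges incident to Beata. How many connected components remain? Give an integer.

Beata's neighbors (Nate and Wendy) remain reachable from one another through other ties, so the rest of the network stays in one piece.

1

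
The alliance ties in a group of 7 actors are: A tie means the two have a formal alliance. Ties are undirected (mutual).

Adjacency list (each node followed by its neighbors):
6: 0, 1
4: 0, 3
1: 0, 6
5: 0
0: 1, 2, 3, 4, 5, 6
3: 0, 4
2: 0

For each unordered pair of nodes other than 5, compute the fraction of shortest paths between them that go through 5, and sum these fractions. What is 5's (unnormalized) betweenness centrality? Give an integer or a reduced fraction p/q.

No shortest path between any pair of other nodes passes through 5.
Summing the contributions gives betweenness(5) = 0.

0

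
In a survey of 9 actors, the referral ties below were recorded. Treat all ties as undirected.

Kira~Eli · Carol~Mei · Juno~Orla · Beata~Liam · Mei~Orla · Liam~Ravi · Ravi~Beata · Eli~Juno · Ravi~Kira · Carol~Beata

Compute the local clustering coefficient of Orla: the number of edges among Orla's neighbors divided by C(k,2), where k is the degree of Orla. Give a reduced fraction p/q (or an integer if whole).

Orla's neighbors: Juno and Mei (k = 2).
Possible neighbor pairs: C(2,2) = 1. Edges among them: none → e = 0.
Clustering(Orla) = 0/1.

0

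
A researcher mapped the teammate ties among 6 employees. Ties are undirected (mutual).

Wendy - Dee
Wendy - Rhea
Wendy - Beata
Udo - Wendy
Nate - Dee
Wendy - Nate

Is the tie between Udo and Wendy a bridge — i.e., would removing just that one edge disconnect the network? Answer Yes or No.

Without the Udo–Wendy edge there is no alternate route between Udo and Wendy, so the network disconnects. It is a bridge.

Yes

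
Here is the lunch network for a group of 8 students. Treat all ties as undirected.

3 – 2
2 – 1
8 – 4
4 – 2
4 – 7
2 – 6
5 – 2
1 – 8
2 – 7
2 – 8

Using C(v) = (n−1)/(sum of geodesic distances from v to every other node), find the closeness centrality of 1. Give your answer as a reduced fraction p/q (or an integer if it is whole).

7/12

Distances from 1: 2:1, 3:2, 4:2, 5:2, 6:2, 7:2, 8:1. Sum = 12.
n = 8, so closeness = 7/12.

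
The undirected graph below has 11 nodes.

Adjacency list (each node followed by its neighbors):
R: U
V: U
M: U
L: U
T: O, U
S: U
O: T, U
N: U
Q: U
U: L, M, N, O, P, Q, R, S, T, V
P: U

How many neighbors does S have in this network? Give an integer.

1

S is directly tied to U. That is 1 neighbor, so the degree of S is 1.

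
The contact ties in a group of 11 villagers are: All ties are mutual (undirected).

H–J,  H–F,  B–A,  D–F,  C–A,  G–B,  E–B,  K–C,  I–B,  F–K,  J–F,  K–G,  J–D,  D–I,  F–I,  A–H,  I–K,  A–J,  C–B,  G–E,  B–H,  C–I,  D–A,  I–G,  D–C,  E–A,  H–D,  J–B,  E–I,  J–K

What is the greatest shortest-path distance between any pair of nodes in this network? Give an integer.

2

Eccentricity of each node (its greatest distance to any other): A:2, B:2, C:2, D:2, E:2, F:2, G:2, H:2, I:2, J:2, K:2.
The maximum eccentricity is 2, realized for instance by the pair D–G via D – I – G. So the diameter is 2.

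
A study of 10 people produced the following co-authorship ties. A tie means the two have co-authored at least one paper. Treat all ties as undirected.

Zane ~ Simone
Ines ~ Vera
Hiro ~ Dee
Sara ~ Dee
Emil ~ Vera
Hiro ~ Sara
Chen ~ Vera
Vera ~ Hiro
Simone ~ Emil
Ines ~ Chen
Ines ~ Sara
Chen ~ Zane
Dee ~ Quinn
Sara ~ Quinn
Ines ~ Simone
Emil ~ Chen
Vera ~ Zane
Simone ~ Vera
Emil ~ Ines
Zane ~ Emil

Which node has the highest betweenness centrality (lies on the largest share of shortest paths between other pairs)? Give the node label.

Ines

Unnormalized betweenness of each node: Chen:37/60, Dee:1, Emil:13/15, Hiro:26/5, Ines:201/20, Quinn:0, Sara:9, Simone:37/60, Vera:42/5, Zane:1/4.
Ines has the largest value, 201/20, making it the main broker — the node through which the most shortest paths run.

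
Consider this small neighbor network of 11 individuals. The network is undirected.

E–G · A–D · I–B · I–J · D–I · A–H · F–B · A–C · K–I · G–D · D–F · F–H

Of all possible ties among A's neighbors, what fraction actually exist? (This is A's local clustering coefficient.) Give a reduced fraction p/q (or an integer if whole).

A's neighbors: C, D, and H (k = 3).
Possible neighbor pairs: C(3,2) = 3. Edges among them: none → e = 0.
Clustering(A) = 0/3 = 0.

0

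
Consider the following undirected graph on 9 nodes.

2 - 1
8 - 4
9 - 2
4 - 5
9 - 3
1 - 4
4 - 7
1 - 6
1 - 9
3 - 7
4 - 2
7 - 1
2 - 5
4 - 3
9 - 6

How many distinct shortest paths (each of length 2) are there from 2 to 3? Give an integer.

The shortest distance is 2. The length-2 paths are: 2–4–3; 2–9–3.
That gives 2 distinct shortest paths.

2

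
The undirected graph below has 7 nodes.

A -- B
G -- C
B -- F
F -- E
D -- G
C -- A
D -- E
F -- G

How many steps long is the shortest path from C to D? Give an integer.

One shortest route is C – G – D, which uses 2 edges, and C and D are not directly tied, so nothing shorter exists. So d(C,D) = 2.

2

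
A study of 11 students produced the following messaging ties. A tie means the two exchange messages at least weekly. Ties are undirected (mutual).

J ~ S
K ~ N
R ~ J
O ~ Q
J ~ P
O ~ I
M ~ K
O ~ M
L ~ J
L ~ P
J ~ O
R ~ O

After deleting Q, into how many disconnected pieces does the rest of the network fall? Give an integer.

1

Q's neighbors (O) remain reachable from one another through other ties, so the rest of the network stays in one piece.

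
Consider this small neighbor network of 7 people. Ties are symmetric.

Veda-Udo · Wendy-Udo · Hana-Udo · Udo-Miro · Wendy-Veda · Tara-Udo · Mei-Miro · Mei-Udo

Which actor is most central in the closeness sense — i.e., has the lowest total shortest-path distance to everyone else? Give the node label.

Udo

Farness (sum of distances to all others) for each node — Hana:11, Mei:10, Miro:10, Tara:11, Udo:6, Veda:10, Wendy:10.
The smallest farness is 6, for Udo, so Udo has the highest closeness.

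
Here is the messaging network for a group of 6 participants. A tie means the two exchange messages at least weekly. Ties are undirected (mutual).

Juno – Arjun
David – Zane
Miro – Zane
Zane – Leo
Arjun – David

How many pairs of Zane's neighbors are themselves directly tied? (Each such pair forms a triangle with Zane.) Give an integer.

Zane's neighbors are David, Leo, and Miro, but none of them are tied to each other, so no triangle contains Zane.

0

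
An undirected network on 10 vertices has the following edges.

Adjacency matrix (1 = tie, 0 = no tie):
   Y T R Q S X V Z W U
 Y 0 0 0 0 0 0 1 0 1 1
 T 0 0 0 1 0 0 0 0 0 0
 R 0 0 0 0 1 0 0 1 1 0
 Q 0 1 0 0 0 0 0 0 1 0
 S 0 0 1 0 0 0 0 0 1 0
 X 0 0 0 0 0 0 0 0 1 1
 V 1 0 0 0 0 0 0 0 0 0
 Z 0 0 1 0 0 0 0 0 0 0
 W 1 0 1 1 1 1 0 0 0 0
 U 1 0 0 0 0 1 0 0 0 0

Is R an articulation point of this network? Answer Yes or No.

Yes

Removing R leaves {Q, S, T, U, V, W, X, and Y} with no path to {Z}, so the network splits into 2 components. R is a cut vertex.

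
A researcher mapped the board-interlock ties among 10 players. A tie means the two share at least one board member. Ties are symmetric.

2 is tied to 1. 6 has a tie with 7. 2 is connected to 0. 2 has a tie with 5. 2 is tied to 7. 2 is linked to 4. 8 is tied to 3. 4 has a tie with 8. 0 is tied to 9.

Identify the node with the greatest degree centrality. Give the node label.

2

Degrees — 0:2, 1:1, 2:5, 3:1, 4:2, 5:1, 6:1, 7:2, 8:2, 9:1.
The maximum is 5, attained only by 2.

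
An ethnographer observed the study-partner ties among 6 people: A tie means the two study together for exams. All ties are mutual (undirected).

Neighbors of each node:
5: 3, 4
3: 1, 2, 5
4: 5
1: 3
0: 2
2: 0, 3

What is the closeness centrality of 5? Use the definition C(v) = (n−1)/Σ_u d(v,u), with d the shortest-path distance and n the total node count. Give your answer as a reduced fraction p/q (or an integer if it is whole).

Distances from 5: 0:3, 1:2, 2:2, 3:1, 4:1. Sum = 9.
n = 6, so closeness = 5/9.

5/9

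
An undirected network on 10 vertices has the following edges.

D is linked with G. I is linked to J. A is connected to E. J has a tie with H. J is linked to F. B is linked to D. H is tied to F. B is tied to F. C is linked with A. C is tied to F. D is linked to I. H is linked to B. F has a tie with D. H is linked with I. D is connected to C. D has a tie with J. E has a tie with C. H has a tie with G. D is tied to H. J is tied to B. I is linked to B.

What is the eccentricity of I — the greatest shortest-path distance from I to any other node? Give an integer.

3

Distances from I: A:3, B:1, C:2, D:1, E:3, F:2, G:2, H:1, J:1.
The largest is 3 (to E and A), so the eccentricity of I is 3.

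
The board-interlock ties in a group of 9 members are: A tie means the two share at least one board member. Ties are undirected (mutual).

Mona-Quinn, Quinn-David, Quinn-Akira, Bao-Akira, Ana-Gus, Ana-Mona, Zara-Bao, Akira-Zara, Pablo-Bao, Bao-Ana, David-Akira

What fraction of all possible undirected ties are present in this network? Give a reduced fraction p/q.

11/36

There are 11 edges and 9 nodes, so the maximum possible is C(9,2) = 36.
Density = 11/36.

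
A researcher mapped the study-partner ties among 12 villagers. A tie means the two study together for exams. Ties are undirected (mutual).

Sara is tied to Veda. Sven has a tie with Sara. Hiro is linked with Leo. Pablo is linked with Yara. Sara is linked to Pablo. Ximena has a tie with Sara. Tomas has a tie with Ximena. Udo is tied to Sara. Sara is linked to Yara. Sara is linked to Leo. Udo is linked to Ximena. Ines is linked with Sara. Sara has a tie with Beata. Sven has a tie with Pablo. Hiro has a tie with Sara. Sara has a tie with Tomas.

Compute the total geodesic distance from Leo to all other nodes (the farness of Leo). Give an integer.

Distances from Leo: Beata:2, Hiro:1, Ines:2, Pablo:2, Sara:1, Sven:2, Tomas:2, Udo:2, Veda:2, Ximena:2, Yara:2.
Sum = 2 + 1 + 2 + 2 + 1 + 2 + 2 + 2 + 2 + 2 + 2 = 20.

20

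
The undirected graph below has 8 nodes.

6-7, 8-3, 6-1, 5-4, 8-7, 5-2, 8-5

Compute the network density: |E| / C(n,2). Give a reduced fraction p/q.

There are 7 edges and 8 nodes, so the maximum possible is C(8,2) = 28.
Density = 7/28 = 1/4.

1/4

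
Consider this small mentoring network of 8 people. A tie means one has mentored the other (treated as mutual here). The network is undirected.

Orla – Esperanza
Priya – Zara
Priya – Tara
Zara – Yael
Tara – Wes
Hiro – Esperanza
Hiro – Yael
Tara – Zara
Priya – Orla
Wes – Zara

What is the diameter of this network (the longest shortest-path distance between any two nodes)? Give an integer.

4

Eccentricity of each node (its greatest distance to any other): Esperanza:4, Hiro:3, Orla:3, Priya:3, Tara:3, Wes:4, Yael:3, Zara:3.
The maximum eccentricity is 4, realized for instance by the pair Esperanza–Wes via Esperanza – Orla – Priya – Tara – Wes. So the diameter is 4.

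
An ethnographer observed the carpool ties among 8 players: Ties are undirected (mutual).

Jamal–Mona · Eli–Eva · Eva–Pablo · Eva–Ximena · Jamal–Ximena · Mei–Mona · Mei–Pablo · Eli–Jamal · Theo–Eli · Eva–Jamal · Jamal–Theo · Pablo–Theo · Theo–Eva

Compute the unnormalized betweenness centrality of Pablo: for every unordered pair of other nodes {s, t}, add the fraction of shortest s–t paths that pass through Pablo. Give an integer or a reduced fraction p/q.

19/6

Pairs whose geodesics pass through Pablo — Eli–Mei: 2/3; Ximena–Mei: 1/2; Theo–Mei: 1; Eva–Mei: 1.
All other pairs contribute 0.
Summing the contributions gives betweenness(Pablo) = 19/6.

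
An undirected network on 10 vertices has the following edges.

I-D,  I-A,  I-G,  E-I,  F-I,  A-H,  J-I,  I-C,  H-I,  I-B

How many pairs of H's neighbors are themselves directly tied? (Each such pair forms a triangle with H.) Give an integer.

H's neighbors: A and I.
Neighbor pairs that are themselves tied: H–A–I. Each forms one triangle with H, for 1 in total.

1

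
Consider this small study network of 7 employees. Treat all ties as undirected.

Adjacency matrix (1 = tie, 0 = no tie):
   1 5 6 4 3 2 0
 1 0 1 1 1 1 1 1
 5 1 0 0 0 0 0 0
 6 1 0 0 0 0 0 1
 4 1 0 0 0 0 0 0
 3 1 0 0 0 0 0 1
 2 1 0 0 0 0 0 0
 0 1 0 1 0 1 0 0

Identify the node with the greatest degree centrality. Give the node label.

1

Degrees — 0:3, 1:6, 2:1, 3:2, 4:1, 5:1, 6:2.
The maximum is 6, attained only by 1.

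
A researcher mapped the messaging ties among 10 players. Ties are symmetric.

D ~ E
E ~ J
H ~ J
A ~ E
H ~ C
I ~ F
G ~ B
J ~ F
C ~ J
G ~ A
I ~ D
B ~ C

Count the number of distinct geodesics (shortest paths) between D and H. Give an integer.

The shortest distance is 3, and the only length-3 path is D–E–J–H. So there is exactly 1 shortest path.

1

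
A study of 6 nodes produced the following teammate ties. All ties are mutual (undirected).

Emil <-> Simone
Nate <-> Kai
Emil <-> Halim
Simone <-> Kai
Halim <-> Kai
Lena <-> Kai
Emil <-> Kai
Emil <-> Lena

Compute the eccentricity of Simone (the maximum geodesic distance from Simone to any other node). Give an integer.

2

Distances from Simone: Emil:1, Halim:2, Kai:1, Lena:2, Nate:2.
The largest is 2 (to Nate, Lena, and Halim), so the eccentricity of Simone is 2.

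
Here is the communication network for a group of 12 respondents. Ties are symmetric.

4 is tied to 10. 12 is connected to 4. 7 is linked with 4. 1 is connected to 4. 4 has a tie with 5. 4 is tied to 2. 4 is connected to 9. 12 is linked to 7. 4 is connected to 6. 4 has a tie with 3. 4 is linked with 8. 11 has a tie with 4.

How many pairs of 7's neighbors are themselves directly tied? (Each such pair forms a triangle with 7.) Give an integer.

1

7's neighbors: 4 and 12.
Neighbor pairs that are themselves tied: 7–4–12. Each forms one triangle with 7, for 1 in total.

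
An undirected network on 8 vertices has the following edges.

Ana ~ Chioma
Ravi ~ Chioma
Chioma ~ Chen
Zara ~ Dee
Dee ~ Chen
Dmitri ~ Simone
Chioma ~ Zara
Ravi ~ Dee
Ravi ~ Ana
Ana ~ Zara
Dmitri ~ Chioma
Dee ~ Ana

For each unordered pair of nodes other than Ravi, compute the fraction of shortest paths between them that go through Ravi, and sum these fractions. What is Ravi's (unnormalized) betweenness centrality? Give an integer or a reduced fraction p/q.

3/4

Pairs whose geodesics pass through Ravi — Simone–Dee: 1/4; Dmitri–Dee: 1/4; Chioma–Dee: 1/4.
All other pairs contribute 0.
Summing the contributions gives betweenness(Ravi) = 3/4.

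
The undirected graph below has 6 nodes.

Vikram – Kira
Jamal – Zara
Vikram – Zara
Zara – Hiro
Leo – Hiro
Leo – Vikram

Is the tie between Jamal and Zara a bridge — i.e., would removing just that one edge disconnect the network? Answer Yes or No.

Without the Jamal–Zara edge there is no alternate route between Jamal and Zara, so the network disconnects. It is a bridge.

Yes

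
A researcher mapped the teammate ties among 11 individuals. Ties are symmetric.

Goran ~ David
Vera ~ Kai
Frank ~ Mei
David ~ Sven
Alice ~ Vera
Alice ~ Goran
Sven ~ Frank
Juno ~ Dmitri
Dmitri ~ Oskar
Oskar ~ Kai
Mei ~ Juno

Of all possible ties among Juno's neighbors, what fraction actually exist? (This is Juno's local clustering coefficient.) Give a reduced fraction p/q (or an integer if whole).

0

Juno's neighbors: Dmitri and Mei (k = 2).
Possible neighbor pairs: C(2,2) = 1. Edges among them: none → e = 0.
Clustering(Juno) = 0/1.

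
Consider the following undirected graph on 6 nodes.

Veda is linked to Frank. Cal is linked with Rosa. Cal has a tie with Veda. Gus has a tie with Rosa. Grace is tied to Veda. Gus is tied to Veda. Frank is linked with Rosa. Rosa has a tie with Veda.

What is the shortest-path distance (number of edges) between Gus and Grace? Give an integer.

2

One shortest route is Gus – Veda – Grace, which uses 2 edges, and Gus and Grace are not directly tied, so nothing shorter exists. So d(Gus,Grace) = 2.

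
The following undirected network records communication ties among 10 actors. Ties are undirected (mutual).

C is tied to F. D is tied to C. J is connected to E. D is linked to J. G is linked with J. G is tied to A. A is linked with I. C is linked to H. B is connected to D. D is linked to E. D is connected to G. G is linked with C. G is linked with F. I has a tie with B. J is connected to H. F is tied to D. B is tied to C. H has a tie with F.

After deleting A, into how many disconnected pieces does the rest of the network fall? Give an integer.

A's neighbors (G and I) remain reachable from one another through other ties, so the rest of the network stays in one piece.

1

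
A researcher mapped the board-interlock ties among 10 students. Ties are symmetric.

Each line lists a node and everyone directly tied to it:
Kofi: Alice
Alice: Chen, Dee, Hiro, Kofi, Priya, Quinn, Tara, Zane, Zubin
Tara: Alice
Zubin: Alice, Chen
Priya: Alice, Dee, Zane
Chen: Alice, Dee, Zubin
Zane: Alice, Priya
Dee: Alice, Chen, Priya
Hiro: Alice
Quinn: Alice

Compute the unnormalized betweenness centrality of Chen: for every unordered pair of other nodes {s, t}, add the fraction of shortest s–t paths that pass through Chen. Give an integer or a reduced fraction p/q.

1/2

Pairs whose geodesics pass through Chen — Dee–Zubin: 1/2.
All other pairs contribute 0.
Summing the contributions gives betweenness(Chen) = 1/2.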